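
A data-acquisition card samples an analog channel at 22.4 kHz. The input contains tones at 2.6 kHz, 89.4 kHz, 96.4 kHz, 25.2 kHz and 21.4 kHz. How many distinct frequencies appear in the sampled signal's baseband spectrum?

fs/2 = 11.2 kHz.
2.6 kHz ≤ fs/2 = 11.2 kHz, passes unchanged.
89.4 kHz mod fs = 22.2 kHz.
22.2 kHz > fs/2 = 11.2 kHz, folds to fs − 22.2 kHz = 0.2 kHz.
96.4 kHz mod fs = 6.8 kHz.
6.8 kHz ≤ fs/2 = 11.2 kHz, appears at 6.8 kHz.
25.2 kHz mod fs = 2.8 kHz.
2.8 kHz ≤ fs/2 = 11.2 kHz, appears at 2.8 kHz.
21.4 kHz > fs/2 = 11.2 kHz, folds to fs − 21.4 kHz = 1 kHz.
Distinct values: {0.2 kHz, 1 kHz, 2.6 kHz, 2.8 kHz, 6.8 kHz} → 5.

5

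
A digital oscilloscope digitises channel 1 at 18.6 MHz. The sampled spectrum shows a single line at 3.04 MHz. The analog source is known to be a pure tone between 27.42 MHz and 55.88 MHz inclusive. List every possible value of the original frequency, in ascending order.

Frequencies that alias to 3.04 MHz are k·fs ± 3.04 MHz for integer k ≥ 0.
k=0: 3.04 MHz.
k=1: 15.56 MHz, 21.64 MHz.
k=2: 34.16 MHz, 40.24 MHz.
k=3: 52.76 MHz, 58.84 MHz.
k=4: 71.36 MHz, 77.44 MHz.
Within [27.42 MHz, 55.88 MHz]: 34.16 MHz, 40.24 MHz, 52.76 MHz.

34.16 MHz, 40.24 MHz, 52.76 MHz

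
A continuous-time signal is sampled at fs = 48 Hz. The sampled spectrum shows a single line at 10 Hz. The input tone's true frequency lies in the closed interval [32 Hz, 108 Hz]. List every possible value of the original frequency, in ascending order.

Frequencies that alias to 10 Hz are k·fs ± 10 Hz for integer k ≥ 0.
k=0: 10 Hz.
k=1: 38 Hz, 58 Hz.
k=2: 86 Hz, 106 Hz.
k=3: 134 Hz, 154 Hz.
Within [32 Hz, 108 Hz]: 38 Hz, 58 Hz, 86 Hz, 106 Hz.

38 Hz, 58 Hz, 86 Hz, 106 Hz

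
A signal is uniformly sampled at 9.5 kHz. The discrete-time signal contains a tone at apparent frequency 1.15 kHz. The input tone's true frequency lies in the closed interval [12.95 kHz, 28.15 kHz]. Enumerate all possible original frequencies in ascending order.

17.85 kHz, 20.15 kHz, 27.35 kHz

Frequencies that alias to 1.15 kHz are k·fs ± 1.15 kHz for integer k ≥ 0.
k=0: 1.15 kHz.
k=1: 8.35 kHz, 10.65 kHz.
k=2: 17.85 kHz, 20.15 kHz.
k=3: 27.35 kHz, 29.65 kHz.
k=4: 36.85 kHz, 39.15 kHz.
Within [12.95 kHz, 28.15 kHz]: 17.85 kHz, 20.15 kHz, 27.35 kHz.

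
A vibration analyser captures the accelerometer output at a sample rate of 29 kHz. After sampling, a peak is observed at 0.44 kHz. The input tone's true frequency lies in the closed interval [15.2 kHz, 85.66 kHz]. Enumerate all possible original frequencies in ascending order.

Frequencies that alias to 0.44 kHz are k·fs ± 0.44 kHz for integer k ≥ 0.
k=0: 0.44 kHz.
k=1: 28.56 kHz, 29.44 kHz.
k=2: 57.56 kHz, 58.44 kHz.
k=3: 86.56 kHz, 87.44 kHz.
Within [15.2 kHz, 85.66 kHz]: 28.56 kHz, 29.44 kHz, 57.56 kHz, 58.44 kHz.

28.56 kHz, 29.44 kHz, 57.56 kHz, 58.44 kHz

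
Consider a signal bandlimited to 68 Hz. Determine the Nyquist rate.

136 Hz

Nyquist rate = 2 × 68 Hz = 136 Hz.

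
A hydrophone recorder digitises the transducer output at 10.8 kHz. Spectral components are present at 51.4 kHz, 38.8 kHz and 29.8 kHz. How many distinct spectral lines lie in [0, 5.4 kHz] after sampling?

fs/2 = 5.4 kHz.
51.4 kHz mod fs = 8.2 kHz.
8.2 kHz > fs/2 = 5.4 kHz, folds to fs − 8.2 kHz = 2.6 kHz.
38.8 kHz mod fs = 6.4 kHz.
6.4 kHz > fs/2 = 5.4 kHz, folds to fs − 6.4 kHz = 4.4 kHz.
29.8 kHz mod fs = 8.2 kHz.
8.2 kHz > fs/2 = 5.4 kHz, folds to fs − 8.2 kHz = 2.6 kHz.
Distinct values: {2.6 kHz, 4.4 kHz} → 2.

2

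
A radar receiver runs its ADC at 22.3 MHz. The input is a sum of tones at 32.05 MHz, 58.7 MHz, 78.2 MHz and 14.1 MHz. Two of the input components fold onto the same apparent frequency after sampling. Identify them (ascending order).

fs/2 = 11.15 MHz.
32.05 MHz mod fs = 9.75 MHz.
9.75 MHz ≤ fs/2 = 11.15 MHz, appears at 9.75 MHz.
58.7 MHz mod fs = 14.1 MHz.
14.1 MHz > fs/2 = 11.15 MHz, folds to fs − 14.1 MHz = 8.2 MHz.
78.2 MHz mod fs = 11.3 MHz.
11.3 MHz > fs/2 = 11.15 MHz, folds to fs − 11.3 MHz = 11 MHz.
14.1 MHz > fs/2 = 11.15 MHz, folds to fs − 14.1 MHz = 8.2 MHz.
14.1 MHz and 58.7 MHz both map to 8.2 MHz.

14.1 MHz, 58.7 MHz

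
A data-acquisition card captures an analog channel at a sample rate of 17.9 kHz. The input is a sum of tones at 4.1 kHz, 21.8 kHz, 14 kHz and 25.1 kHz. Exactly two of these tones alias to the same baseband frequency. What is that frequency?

3.9 kHz

fs/2 = 8.95 kHz.
4.1 kHz ≤ fs/2 = 8.95 kHz, passes unchanged.
21.8 kHz mod fs = 3.9 kHz.
3.9 kHz ≤ fs/2 = 8.95 kHz, appears at 3.9 kHz.
14 kHz > fs/2 = 8.95 kHz, folds to fs − 14 kHz = 3.9 kHz.
25.1 kHz mod fs = 7.2 kHz.
7.2 kHz ≤ fs/2 = 8.95 kHz, appears at 7.2 kHz.
14 kHz and 21.8 kHz both map to 3.9 kHz.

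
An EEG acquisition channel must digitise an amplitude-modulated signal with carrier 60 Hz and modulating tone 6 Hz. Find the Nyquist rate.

AM sidebands sit at fc ± fm = 54 Hz and 66 Hz.
Highest-frequency component: 66 Hz.
Nyquist rate = 2 × 66 Hz = 132 Hz.

132 Hz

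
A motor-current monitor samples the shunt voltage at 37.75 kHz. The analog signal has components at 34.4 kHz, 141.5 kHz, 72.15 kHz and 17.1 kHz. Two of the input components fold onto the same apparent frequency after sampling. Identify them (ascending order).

34.4 kHz, 72.15 kHz

fs/2 = 18.875 kHz.
34.4 kHz > fs/2 = 18.875 kHz, folds to fs − 34.4 kHz = 3.35 kHz.
141.5 kHz mod fs = 28.25 kHz.
28.25 kHz > fs/2 = 18.875 kHz, folds to fs − 28.25 kHz = 9.5 kHz.
72.15 kHz mod fs = 34.4 kHz.
34.4 kHz > fs/2 = 18.875 kHz, folds to fs − 34.4 kHz = 3.35 kHz.
17.1 kHz ≤ fs/2 = 18.875 kHz, passes unchanged.
34.4 kHz and 72.15 kHz both map to 3.35 kHz.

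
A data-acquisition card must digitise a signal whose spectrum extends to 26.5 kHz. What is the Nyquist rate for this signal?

53 kHz

Nyquist rate = 2 × 26.5 kHz = 53 kHz.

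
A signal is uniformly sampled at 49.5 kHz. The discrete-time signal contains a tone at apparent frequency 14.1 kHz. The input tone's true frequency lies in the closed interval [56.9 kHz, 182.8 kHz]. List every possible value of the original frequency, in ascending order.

63.6 kHz, 84.9 kHz, 113.1 kHz, 134.4 kHz, 162.6 kHz

Frequencies that alias to 14.1 kHz are k·fs ± 14.1 kHz for integer k ≥ 0.
k=0: 14.1 kHz.
k=1: 35.4 kHz, 63.6 kHz.
k=2: 84.9 kHz, 113.1 kHz.
k=3: 134.4 kHz, 162.6 kHz.
k=4: 183.9 kHz, 212.1 kHz.
Within [56.9 kHz, 182.8 kHz]: 63.6 kHz, 84.9 kHz, 113.1 kHz, 134.4 kHz, 162.6 kHz.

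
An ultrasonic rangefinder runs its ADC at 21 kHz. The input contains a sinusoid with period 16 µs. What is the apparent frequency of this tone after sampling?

T = 16 µs → f = 1/T = 62.5 kHz.
62.5 kHz mod fs = 20.5 kHz.
20.5 kHz > fs/2 = 10.5 kHz, folds to fs − 20.5 kHz = 0.5 kHz.

0.5 kHz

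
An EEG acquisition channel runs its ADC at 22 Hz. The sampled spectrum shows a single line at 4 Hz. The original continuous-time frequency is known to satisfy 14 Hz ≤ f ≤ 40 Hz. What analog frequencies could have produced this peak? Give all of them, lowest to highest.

18 Hz, 26 Hz, 40 Hz

Frequencies that alias to 4 Hz are k·fs ± 4 Hz for integer k ≥ 0.
k=0: 4 Hz.
k=1: 18 Hz, 26 Hz.
k=2: 40 Hz, 48 Hz.
k=3: 62 Hz, 70 Hz.
Within [14 Hz, 40 Hz]: 18 Hz, 26 Hz, 40 Hz.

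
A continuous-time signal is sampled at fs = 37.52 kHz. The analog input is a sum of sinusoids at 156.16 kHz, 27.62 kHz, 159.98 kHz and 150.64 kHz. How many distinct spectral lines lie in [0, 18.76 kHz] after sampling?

3

fs/2 = 18.76 kHz.
156.16 kHz mod fs = 6.08 kHz.
6.08 kHz ≤ fs/2 = 18.76 kHz, appears at 6.08 kHz.
27.62 kHz > fs/2 = 18.76 kHz, folds to fs − 27.62 kHz = 9.9 kHz.
159.98 kHz mod fs = 9.9 kHz.
9.9 kHz ≤ fs/2 = 18.76 kHz, appears at 9.9 kHz.
150.64 kHz mod fs = 0.56 kHz.
0.56 kHz ≤ fs/2 = 18.76 kHz, appears at 0.56 kHz.
Distinct values: {0.56 kHz, 6.08 kHz, 9.9 kHz} → 3.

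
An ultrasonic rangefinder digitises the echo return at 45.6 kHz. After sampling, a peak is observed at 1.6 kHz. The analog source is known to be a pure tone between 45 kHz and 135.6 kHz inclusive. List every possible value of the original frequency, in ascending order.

Frequencies that alias to 1.6 kHz are k·fs ± 1.6 kHz for integer k ≥ 0.
k=0: 1.6 kHz.
k=1: 44 kHz, 47.2 kHz.
k=2: 89.6 kHz, 92.8 kHz.
k=3: 135.2 kHz, 138.4 kHz.
k=4: 180.8 kHz, 184 kHz.
Within [45 kHz, 135.6 kHz]: 47.2 kHz, 89.6 kHz, 92.8 kHz, 135.2 kHz.

47.2 kHz, 89.6 kHz, 92.8 kHz, 135.2 kHz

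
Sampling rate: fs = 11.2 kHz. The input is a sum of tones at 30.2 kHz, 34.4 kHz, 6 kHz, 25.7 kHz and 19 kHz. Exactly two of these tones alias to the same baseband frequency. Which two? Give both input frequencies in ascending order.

fs/2 = 5.6 kHz.
30.2 kHz mod fs = 7.8 kHz.
7.8 kHz > fs/2 = 5.6 kHz, folds to fs − 7.8 kHz = 3.4 kHz.
34.4 kHz mod fs = 0.8 kHz.
0.8 kHz ≤ fs/2 = 5.6 kHz, appears at 0.8 kHz.
6 kHz > fs/2 = 5.6 kHz, folds to fs − 6 kHz = 5.2 kHz.
25.7 kHz mod fs = 3.3 kHz.
3.3 kHz ≤ fs/2 = 5.6 kHz, appears at 3.3 kHz.
19 kHz mod fs = 7.8 kHz.
7.8 kHz > fs/2 = 5.6 kHz, folds to fs − 7.8 kHz = 3.4 kHz.
19 kHz and 30.2 kHz both map to 3.4 kHz.

19 kHz, 30.2 kHz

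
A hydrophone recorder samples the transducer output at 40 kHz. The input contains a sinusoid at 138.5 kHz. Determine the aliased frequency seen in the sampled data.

138.5 kHz mod fs = 18.5 kHz.
18.5 kHz ≤ fs/2 = 20 kHz, appears at 18.5 kHz.

18.5 kHz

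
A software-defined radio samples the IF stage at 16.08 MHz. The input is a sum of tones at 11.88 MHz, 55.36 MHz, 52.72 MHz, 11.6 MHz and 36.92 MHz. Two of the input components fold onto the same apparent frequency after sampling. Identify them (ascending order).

11.6 MHz, 52.72 MHz

fs/2 = 8.04 MHz.
11.88 MHz > fs/2 = 8.04 MHz, folds to fs − 11.88 MHz = 4.2 MHz.
55.36 MHz mod fs = 7.12 MHz.
7.12 MHz ≤ fs/2 = 8.04 MHz, appears at 7.12 MHz.
52.72 MHz mod fs = 4.48 MHz.
4.48 MHz ≤ fs/2 = 8.04 MHz, appears at 4.48 MHz.
11.6 MHz > fs/2 = 8.04 MHz, folds to fs − 11.6 MHz = 4.48 MHz.
36.92 MHz mod fs = 4.76 MHz.
4.76 MHz ≤ fs/2 = 8.04 MHz, appears at 4.76 MHz.
11.6 MHz and 52.72 MHz both map to 4.48 MHz.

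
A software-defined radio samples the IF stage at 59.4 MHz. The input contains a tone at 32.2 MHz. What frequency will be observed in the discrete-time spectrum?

32.2 MHz > fs/2 = 29.7 MHz, folds to fs − 32.2 MHz = 27.2 MHz.

27.2 MHz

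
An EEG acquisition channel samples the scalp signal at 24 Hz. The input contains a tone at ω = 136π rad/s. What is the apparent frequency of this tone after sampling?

ω = 136π rad/s → f = ω/(2π) = 68 Hz.
68 Hz mod fs = 20 Hz.
20 Hz > fs/2 = 12 Hz, folds to fs − 20 Hz = 4 Hz.

4 Hz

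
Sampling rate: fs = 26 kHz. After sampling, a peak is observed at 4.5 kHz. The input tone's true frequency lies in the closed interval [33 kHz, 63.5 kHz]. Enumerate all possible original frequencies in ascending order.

Frequencies that alias to 4.5 kHz are k·fs ± 4.5 kHz for integer k ≥ 0.
k=0: 4.5 kHz.
k=1: 21.5 kHz, 30.5 kHz.
k=2: 47.5 kHz, 56.5 kHz.
k=3: 73.5 kHz, 82.5 kHz.
Within [33 kHz, 63.5 kHz]: 47.5 kHz, 56.5 kHz.

47.5 kHz, 56.5 kHz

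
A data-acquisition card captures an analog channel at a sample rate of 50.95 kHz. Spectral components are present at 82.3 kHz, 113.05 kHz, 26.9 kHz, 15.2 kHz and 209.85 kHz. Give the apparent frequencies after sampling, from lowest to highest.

6.05 kHz, 11.15 kHz, 15.2 kHz, 19.6 kHz, 24.05 kHz

fs/2 = 25.475 kHz.
82.3 kHz mod fs = 31.35 kHz.
31.35 kHz > fs/2 = 25.475 kHz, folds to fs − 31.35 kHz = 19.6 kHz.
113.05 kHz mod fs = 11.15 kHz.
11.15 kHz ≤ fs/2 = 25.475 kHz, appears at 11.15 kHz.
26.9 kHz > fs/2 = 25.475 kHz, folds to fs − 26.9 kHz = 24.05 kHz.
15.2 kHz ≤ fs/2 = 25.475 kHz, passes unchanged.
209.85 kHz mod fs = 6.05 kHz.
6.05 kHz ≤ fs/2 = 25.475 kHz, appears at 6.05 kHz.
Distinct values: {6.05 kHz, 11.15 kHz, 15.2 kHz, 19.6 kHz, 24.05 kHz}.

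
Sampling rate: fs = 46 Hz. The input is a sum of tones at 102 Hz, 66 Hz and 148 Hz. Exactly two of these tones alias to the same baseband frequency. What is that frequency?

fs/2 = 23 Hz.
102 Hz mod fs = 10 Hz.
10 Hz ≤ fs/2 = 23 Hz, appears at 10 Hz.
66 Hz mod fs = 20 Hz.
20 Hz ≤ fs/2 = 23 Hz, appears at 20 Hz.
148 Hz mod fs = 10 Hz.
10 Hz ≤ fs/2 = 23 Hz, appears at 10 Hz.
102 Hz and 148 Hz both map to 10 Hz.

10 Hz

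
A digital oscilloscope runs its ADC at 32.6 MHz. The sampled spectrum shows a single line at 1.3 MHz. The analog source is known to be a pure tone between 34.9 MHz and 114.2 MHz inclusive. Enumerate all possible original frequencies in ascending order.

Frequencies that alias to 1.3 MHz are k·fs ± 1.3 MHz for integer k ≥ 0.
k=0: 1.3 MHz.
k=1: 31.3 MHz, 33.9 MHz.
k=2: 63.9 MHz, 66.5 MHz.
k=3: 96.5 MHz, 99.1 MHz.
k=4: 129.1 MHz, 131.7 MHz.
Within [34.9 MHz, 114.2 MHz]: 63.9 MHz, 66.5 MHz, 96.5 MHz, 99.1 MHz.

63.9 MHz, 66.5 MHz, 96.5 MHz, 99.1 MHz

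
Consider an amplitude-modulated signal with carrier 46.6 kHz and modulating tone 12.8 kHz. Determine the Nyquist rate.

118.8 kHz

AM sidebands sit at fc ± fm = 33.8 kHz and 59.4 kHz.
Highest-frequency component: 59.4 kHz.
Nyquist rate = 2 × 59.4 kHz = 118.8 kHz.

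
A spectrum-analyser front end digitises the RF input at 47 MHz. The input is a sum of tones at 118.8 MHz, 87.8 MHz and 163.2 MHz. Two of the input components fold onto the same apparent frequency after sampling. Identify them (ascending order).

118.8 MHz, 163.2 MHz

fs/2 = 23.5 MHz.
118.8 MHz mod fs = 24.8 MHz.
24.8 MHz > fs/2 = 23.5 MHz, folds to fs − 24.8 MHz = 22.2 MHz.
87.8 MHz mod fs = 40.8 MHz.
40.8 MHz > fs/2 = 23.5 MHz, folds to fs − 40.8 MHz = 6.2 MHz.
163.2 MHz mod fs = 22.2 MHz.
22.2 MHz ≤ fs/2 = 23.5 MHz, appears at 22.2 MHz.
118.8 MHz and 163.2 MHz both map to 22.2 MHz.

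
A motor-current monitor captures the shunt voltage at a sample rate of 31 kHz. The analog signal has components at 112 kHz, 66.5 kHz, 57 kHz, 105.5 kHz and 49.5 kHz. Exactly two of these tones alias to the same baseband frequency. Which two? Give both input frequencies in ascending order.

fs/2 = 15.5 kHz.
112 kHz mod fs = 19 kHz.
19 kHz > fs/2 = 15.5 kHz, folds to fs − 19 kHz = 12 kHz.
66.5 kHz mod fs = 4.5 kHz.
4.5 kHz ≤ fs/2 = 15.5 kHz, appears at 4.5 kHz.
57 kHz mod fs = 26 kHz.
26 kHz > fs/2 = 15.5 kHz, folds to fs − 26 kHz = 5 kHz.
105.5 kHz mod fs = 12.5 kHz.
12.5 kHz ≤ fs/2 = 15.5 kHz, appears at 12.5 kHz.
49.5 kHz mod fs = 18.5 kHz.
18.5 kHz > fs/2 = 15.5 kHz, folds to fs − 18.5 kHz = 12.5 kHz.
49.5 kHz and 105.5 kHz both map to 12.5 kHz.

49.5 kHz, 105.5 kHz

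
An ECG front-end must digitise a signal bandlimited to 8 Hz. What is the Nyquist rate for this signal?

Nyquist rate = 2 × 8 Hz = 16 Hz.

16 Hz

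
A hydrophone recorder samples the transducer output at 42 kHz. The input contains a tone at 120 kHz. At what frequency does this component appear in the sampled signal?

6 kHz

120 kHz mod fs = 36 kHz.
36 kHz > fs/2 = 21 kHz, folds to fs − 36 kHz = 6 kHz.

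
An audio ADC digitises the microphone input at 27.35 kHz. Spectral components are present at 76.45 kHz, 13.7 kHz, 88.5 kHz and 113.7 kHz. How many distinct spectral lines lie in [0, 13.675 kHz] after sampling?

fs/2 = 13.675 kHz.
76.45 kHz mod fs = 21.75 kHz.
21.75 kHz > fs/2 = 13.675 kHz, folds to fs − 21.75 kHz = 5.6 kHz.
13.7 kHz > fs/2 = 13.675 kHz, folds to fs − 13.7 kHz = 13.65 kHz.
88.5 kHz mod fs = 6.45 kHz.
6.45 kHz ≤ fs/2 = 13.675 kHz, appears at 6.45 kHz.
113.7 kHz mod fs = 4.3 kHz.
4.3 kHz ≤ fs/2 = 13.675 kHz, appears at 4.3 kHz.
Distinct values: {4.3 kHz, 5.6 kHz, 6.45 kHz, 13.65 kHz} → 4.

4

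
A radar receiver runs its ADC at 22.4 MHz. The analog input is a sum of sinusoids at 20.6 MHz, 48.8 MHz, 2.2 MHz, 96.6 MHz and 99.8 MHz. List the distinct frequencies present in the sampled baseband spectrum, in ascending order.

fs/2 = 11.2 MHz.
20.6 MHz > fs/2 = 11.2 MHz, folds to fs − 20.6 MHz = 1.8 MHz.
48.8 MHz mod fs = 4 MHz.
4 MHz ≤ fs/2 = 11.2 MHz, appears at 4 MHz.
2.2 MHz ≤ fs/2 = 11.2 MHz, passes unchanged.
96.6 MHz mod fs = 7 MHz.
7 MHz ≤ fs/2 = 11.2 MHz, appears at 7 MHz.
99.8 MHz mod fs = 10.2 MHz.
10.2 MHz ≤ fs/2 = 11.2 MHz, appears at 10.2 MHz.
Distinct values: {1.8 MHz, 2.2 MHz, 4 MHz, 7 MHz, 10.2 MHz}.

1.8 MHz, 2.2 MHz, 4 MHz, 7 MHz, 10.2 MHz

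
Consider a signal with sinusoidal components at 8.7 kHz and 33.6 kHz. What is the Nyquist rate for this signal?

Highest-frequency component: 33.6 kHz.
Nyquist rate = 2 × 33.6 kHz = 67.2 kHz.

67.2 kHz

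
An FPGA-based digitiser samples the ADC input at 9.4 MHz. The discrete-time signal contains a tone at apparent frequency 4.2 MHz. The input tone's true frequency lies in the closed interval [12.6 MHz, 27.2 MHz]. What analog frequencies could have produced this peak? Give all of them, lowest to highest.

Frequencies that alias to 4.2 MHz are k·fs ± 4.2 MHz for integer k ≥ 0.
k=0: 4.2 MHz.
k=1: 5.2 MHz, 13.6 MHz.
k=2: 14.6 MHz, 23 MHz.
k=3: 24 MHz, 32.4 MHz.
k=4: 33.4 MHz, 41.8 MHz.
Within [12.6 MHz, 27.2 MHz]: 13.6 MHz, 14.6 MHz, 23 MHz, 24 MHz.

13.6 MHz, 14.6 MHz, 23 MHz, 24 MHz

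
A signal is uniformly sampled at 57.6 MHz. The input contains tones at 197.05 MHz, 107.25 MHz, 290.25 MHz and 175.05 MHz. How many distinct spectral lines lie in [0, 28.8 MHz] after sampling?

fs/2 = 28.8 MHz.
197.05 MHz mod fs = 24.25 MHz.
24.25 MHz ≤ fs/2 = 28.8 MHz, appears at 24.25 MHz.
107.25 MHz mod fs = 49.65 MHz.
49.65 MHz > fs/2 = 28.8 MHz, folds to fs − 49.65 MHz = 7.95 MHz.
290.25 MHz mod fs = 2.25 MHz.
2.25 MHz ≤ fs/2 = 28.8 MHz, appears at 2.25 MHz.
175.05 MHz mod fs = 2.25 MHz.
2.25 MHz ≤ fs/2 = 28.8 MHz, appears at 2.25 MHz.
Distinct values: {2.25 MHz, 7.95 MHz, 24.25 MHz} → 3.

3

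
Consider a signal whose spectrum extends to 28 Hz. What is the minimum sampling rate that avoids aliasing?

56 Hz

Nyquist rate = 2 × 28 Hz = 56 Hz.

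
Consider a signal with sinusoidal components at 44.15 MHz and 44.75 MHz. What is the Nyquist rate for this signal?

89.5 MHz

Highest-frequency component: 44.75 MHz.
Nyquist rate = 2 × 44.75 MHz = 89.5 MHz.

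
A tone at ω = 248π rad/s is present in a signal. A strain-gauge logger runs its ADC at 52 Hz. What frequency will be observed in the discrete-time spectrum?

ω = 248π rad/s → f = ω/(2π) = 124 Hz.
124 Hz mod fs = 20 Hz.
20 Hz ≤ fs/2 = 26 Hz, appears at 20 Hz.

20 Hz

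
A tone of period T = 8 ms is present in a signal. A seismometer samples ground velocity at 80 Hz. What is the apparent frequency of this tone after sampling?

T = 8 ms → f = 1/T = 125 Hz.
125 Hz mod fs = 45 Hz.
45 Hz > fs/2 = 40 Hz, folds to fs − 45 Hz = 35 Hz.

35 Hz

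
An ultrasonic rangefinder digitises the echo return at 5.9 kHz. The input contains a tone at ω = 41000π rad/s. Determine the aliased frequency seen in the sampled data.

2.8 kHz

ω = 41000π rad/s → f = ω/(2π) = 20500 Hz = 20.5 kHz.
20.5 kHz mod fs = 2.8 kHz.
2.8 kHz ≤ fs/2 = 2.95 kHz, appears at 2.8 kHz.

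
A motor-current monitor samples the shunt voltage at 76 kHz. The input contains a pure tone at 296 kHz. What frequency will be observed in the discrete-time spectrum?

296 kHz mod fs = 68 kHz.
68 kHz > fs/2 = 38 kHz, folds to fs − 68 kHz = 8 kHz.

8 kHz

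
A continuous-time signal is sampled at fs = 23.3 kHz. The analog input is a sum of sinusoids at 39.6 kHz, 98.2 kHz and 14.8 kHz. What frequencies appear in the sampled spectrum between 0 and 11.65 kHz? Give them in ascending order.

fs/2 = 11.65 kHz.
39.6 kHz mod fs = 16.3 kHz.
16.3 kHz > fs/2 = 11.65 kHz, folds to fs − 16.3 kHz = 7 kHz.
98.2 kHz mod fs = 5 kHz.
5 kHz ≤ fs/2 = 11.65 kHz, appears at 5 kHz.
14.8 kHz > fs/2 = 11.65 kHz, folds to fs − 14.8 kHz = 8.5 kHz.
Distinct values: {5 kHz, 7 kHz, 8.5 kHz}.

5 kHz, 7 kHz, 8.5 kHz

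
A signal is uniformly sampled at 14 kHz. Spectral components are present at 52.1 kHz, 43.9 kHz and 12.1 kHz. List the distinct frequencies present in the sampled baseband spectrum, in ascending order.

fs/2 = 7 kHz.
52.1 kHz mod fs = 10.1 kHz.
10.1 kHz > fs/2 = 7 kHz, folds to fs − 10.1 kHz = 3.9 kHz.
43.9 kHz mod fs = 1.9 kHz.
1.9 kHz ≤ fs/2 = 7 kHz, appears at 1.9 kHz.
12.1 kHz > fs/2 = 7 kHz, folds to fs − 12.1 kHz = 1.9 kHz.
Distinct values: {1.9 kHz, 3.9 kHz}.

1.9 kHz, 3.9 kHz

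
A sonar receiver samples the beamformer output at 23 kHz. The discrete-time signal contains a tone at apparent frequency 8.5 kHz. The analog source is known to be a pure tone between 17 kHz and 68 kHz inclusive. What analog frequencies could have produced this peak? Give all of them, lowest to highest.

31.5 kHz, 37.5 kHz, 54.5 kHz, 60.5 kHz

Frequencies that alias to 8.5 kHz are k·fs ± 8.5 kHz for integer k ≥ 0.
k=0: 8.5 kHz.
k=1: 14.5 kHz, 31.5 kHz.
k=2: 37.5 kHz, 54.5 kHz.
k=3: 60.5 kHz, 77.5 kHz.
k=4: 83.5 kHz, 100.5 kHz.
Within [17 kHz, 68 kHz]: 31.5 kHz, 37.5 kHz, 54.5 kHz, 60.5 kHz.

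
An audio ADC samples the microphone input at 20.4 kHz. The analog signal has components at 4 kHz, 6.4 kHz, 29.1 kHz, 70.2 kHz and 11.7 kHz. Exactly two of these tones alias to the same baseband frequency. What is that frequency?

fs/2 = 10.2 kHz.
4 kHz ≤ fs/2 = 10.2 kHz, passes unchanged.
6.4 kHz ≤ fs/2 = 10.2 kHz, passes unchanged.
29.1 kHz mod fs = 8.7 kHz.
8.7 kHz ≤ fs/2 = 10.2 kHz, appears at 8.7 kHz.
70.2 kHz mod fs = 9 kHz.
9 kHz ≤ fs/2 = 10.2 kHz, appears at 9 kHz.
11.7 kHz > fs/2 = 10.2 kHz, folds to fs − 11.7 kHz = 8.7 kHz.
11.7 kHz and 29.1 kHz both map to 8.7 kHz.

8.7 kHz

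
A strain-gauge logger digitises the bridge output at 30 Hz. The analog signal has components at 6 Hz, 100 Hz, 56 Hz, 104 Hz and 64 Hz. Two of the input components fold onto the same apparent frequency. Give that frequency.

fs/2 = 15 Hz.
6 Hz ≤ fs/2 = 15 Hz, passes unchanged.
100 Hz mod fs = 10 Hz.
10 Hz ≤ fs/2 = 15 Hz, appears at 10 Hz.
56 Hz mod fs = 26 Hz.
26 Hz > fs/2 = 15 Hz, folds to fs − 26 Hz = 4 Hz.
104 Hz mod fs = 14 Hz.
14 Hz ≤ fs/2 = 15 Hz, appears at 14 Hz.
64 Hz mod fs = 4 Hz.
4 Hz ≤ fs/2 = 15 Hz, appears at 4 Hz.
56 Hz and 64 Hz both map to 4 Hz.

4 Hz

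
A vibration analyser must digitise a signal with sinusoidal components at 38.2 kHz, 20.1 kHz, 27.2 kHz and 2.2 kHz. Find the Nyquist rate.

Highest-frequency component: 38.2 kHz.
Nyquist rate = 2 × 38.2 kHz = 76.4 kHz.

76.4 kHz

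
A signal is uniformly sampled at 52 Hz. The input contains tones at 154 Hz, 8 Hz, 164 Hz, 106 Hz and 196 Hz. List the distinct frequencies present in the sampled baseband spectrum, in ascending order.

2 Hz, 8 Hz, 12 Hz

fs/2 = 26 Hz.
154 Hz mod fs = 50 Hz.
50 Hz > fs/2 = 26 Hz, folds to fs − 50 Hz = 2 Hz.
8 Hz ≤ fs/2 = 26 Hz, passes unchanged.
164 Hz mod fs = 8 Hz.
8 Hz ≤ fs/2 = 26 Hz, appears at 8 Hz.
106 Hz mod fs = 2 Hz.
2 Hz ≤ fs/2 = 26 Hz, appears at 2 Hz.
196 Hz mod fs = 40 Hz.
40 Hz > fs/2 = 26 Hz, folds to fs − 40 Hz = 12 Hz.
Distinct values: {2 Hz, 8 Hz, 12 Hz}.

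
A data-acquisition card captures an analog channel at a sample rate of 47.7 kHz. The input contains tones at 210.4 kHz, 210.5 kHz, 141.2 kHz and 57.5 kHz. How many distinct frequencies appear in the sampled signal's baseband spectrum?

4

fs/2 = 23.85 kHz.
210.4 kHz mod fs = 19.6 kHz.
19.6 kHz ≤ fs/2 = 23.85 kHz, appears at 19.6 kHz.
210.5 kHz mod fs = 19.7 kHz.
19.7 kHz ≤ fs/2 = 23.85 kHz, appears at 19.7 kHz.
141.2 kHz mod fs = 45.8 kHz.
45.8 kHz > fs/2 = 23.85 kHz, folds to fs − 45.8 kHz = 1.9 kHz.
57.5 kHz mod fs = 9.8 kHz.
9.8 kHz ≤ fs/2 = 23.85 kHz, appears at 9.8 kHz.
Distinct values: {1.9 kHz, 9.8 kHz, 19.6 kHz, 19.7 kHz} → 4.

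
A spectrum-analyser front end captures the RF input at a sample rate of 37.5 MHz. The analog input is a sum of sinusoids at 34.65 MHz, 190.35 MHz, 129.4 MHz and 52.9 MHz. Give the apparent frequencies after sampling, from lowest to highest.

2.85 MHz, 15.4 MHz, 16.9 MHz

fs/2 = 18.75 MHz.
34.65 MHz > fs/2 = 18.75 MHz, folds to fs − 34.65 MHz = 2.85 MHz.
190.35 MHz mod fs = 2.85 MHz.
2.85 MHz ≤ fs/2 = 18.75 MHz, appears at 2.85 MHz.
129.4 MHz mod fs = 16.9 MHz.
16.9 MHz ≤ fs/2 = 18.75 MHz, appears at 16.9 MHz.
52.9 MHz mod fs = 15.4 MHz.
15.4 MHz ≤ fs/2 = 18.75 MHz, appears at 15.4 MHz.
Distinct values: {2.85 MHz, 15.4 MHz, 16.9 MHz}.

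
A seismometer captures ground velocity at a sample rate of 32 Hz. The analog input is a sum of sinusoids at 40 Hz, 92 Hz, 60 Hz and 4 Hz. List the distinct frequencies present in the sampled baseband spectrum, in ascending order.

4 Hz, 8 Hz

fs/2 = 16 Hz.
40 Hz mod fs = 8 Hz.
8 Hz ≤ fs/2 = 16 Hz, appears at 8 Hz.
92 Hz mod fs = 28 Hz.
28 Hz > fs/2 = 16 Hz, folds to fs − 28 Hz = 4 Hz.
60 Hz mod fs = 28 Hz.
28 Hz > fs/2 = 16 Hz, folds to fs − 28 Hz = 4 Hz.
4 Hz ≤ fs/2 = 16 Hz, passes unchanged.
Distinct values: {4 Hz, 8 Hz}.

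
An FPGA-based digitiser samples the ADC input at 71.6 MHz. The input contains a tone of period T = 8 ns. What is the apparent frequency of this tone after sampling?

T = 8 ns → f = 1/T = 125 MHz.
125 MHz mod fs = 53.4 MHz.
53.4 MHz > fs/2 = 35.8 MHz, folds to fs − 53.4 MHz = 18.2 MHz.

18.2 MHz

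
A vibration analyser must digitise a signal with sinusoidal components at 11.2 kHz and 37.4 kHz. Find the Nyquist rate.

74.8 kHz

Highest-frequency component: 37.4 kHz.
Nyquist rate = 2 × 37.4 kHz = 74.8 kHz.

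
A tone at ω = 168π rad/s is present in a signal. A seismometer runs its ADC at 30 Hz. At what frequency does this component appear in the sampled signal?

6 Hz

ω = 168π rad/s → f = ω/(2π) = 84 Hz.
84 Hz mod fs = 24 Hz.
24 Hz > fs/2 = 15 Hz, folds to fs − 24 Hz = 6 Hz.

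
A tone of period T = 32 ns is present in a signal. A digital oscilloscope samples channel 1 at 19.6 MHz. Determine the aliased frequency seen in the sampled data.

T = 32 ns → f = 1/T = 31.25 MHz.
31.25 MHz mod fs = 11.65 MHz.
11.65 MHz > fs/2 = 9.8 MHz, folds to fs − 11.65 MHz = 7.95 MHz.

7.95 MHz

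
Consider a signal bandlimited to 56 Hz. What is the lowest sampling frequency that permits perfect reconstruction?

Nyquist rate = 2 × 56 Hz = 112 Hz.

112 Hz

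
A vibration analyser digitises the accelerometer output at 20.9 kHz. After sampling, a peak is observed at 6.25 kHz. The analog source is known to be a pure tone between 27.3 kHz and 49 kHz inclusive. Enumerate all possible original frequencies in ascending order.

Frequencies that alias to 6.25 kHz are k·fs ± 6.25 kHz for integer k ≥ 0.
k=0: 6.25 kHz.
k=1: 14.65 kHz, 27.15 kHz.
k=2: 35.55 kHz, 48.05 kHz.
k=3: 56.45 kHz, 68.95 kHz.
Within [27.3 kHz, 49 kHz]: 35.55 kHz, 48.05 kHz.

35.55 kHz, 48.05 kHz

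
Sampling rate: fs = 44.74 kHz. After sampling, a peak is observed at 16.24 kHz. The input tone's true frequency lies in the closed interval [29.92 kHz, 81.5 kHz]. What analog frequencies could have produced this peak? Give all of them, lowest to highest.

Frequencies that alias to 16.24 kHz are k·fs ± 16.24 kHz for integer k ≥ 0.
k=0: 16.24 kHz.
k=1: 28.5 kHz, 60.98 kHz.
k=2: 73.24 kHz, 105.72 kHz.
k=3: 117.98 kHz, 150.46 kHz.
Within [29.92 kHz, 81.5 kHz]: 60.98 kHz, 73.24 kHz.

60.98 kHz, 73.24 kHz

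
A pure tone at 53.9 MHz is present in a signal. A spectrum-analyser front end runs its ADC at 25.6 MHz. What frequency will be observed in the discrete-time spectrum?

53.9 MHz mod fs = 2.7 MHz.
2.7 MHz ≤ fs/2 = 12.8 MHz, appears at 2.7 MHz.

2.7 MHz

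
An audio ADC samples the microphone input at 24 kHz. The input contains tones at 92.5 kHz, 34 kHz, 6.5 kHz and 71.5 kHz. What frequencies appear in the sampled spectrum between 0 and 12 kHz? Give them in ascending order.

0.5 kHz, 3.5 kHz, 6.5 kHz, 10 kHz

fs/2 = 12 kHz.
92.5 kHz mod fs = 20.5 kHz.
20.5 kHz > fs/2 = 12 kHz, folds to fs − 20.5 kHz = 3.5 kHz.
34 kHz mod fs = 10 kHz.
10 kHz ≤ fs/2 = 12 kHz, appears at 10 kHz.
6.5 kHz ≤ fs/2 = 12 kHz, passes unchanged.
71.5 kHz mod fs = 23.5 kHz.
23.5 kHz > fs/2 = 12 kHz, folds to fs − 23.5 kHz = 0.5 kHz.
Distinct values: {0.5 kHz, 3.5 kHz, 6.5 kHz, 10 kHz}.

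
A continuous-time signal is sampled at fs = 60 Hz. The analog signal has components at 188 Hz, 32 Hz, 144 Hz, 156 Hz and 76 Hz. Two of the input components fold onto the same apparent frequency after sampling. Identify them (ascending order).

144 Hz, 156 Hz

fs/2 = 30 Hz.
188 Hz mod fs = 8 Hz.
8 Hz ≤ fs/2 = 30 Hz, appears at 8 Hz.
32 Hz > fs/2 = 30 Hz, folds to fs − 32 Hz = 28 Hz.
144 Hz mod fs = 24 Hz.
24 Hz ≤ fs/2 = 30 Hz, appears at 24 Hz.
156 Hz mod fs = 36 Hz.
36 Hz > fs/2 = 30 Hz, folds to fs − 36 Hz = 24 Hz.
76 Hz mod fs = 16 Hz.
16 Hz ≤ fs/2 = 30 Hz, appears at 16 Hz.
144 Hz and 156 Hz both map to 24 Hz.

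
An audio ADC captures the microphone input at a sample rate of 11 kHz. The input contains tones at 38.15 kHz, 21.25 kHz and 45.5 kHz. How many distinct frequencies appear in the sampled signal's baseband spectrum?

3

fs/2 = 5.5 kHz.
38.15 kHz mod fs = 5.15 kHz.
5.15 kHz ≤ fs/2 = 5.5 kHz, appears at 5.15 kHz.
21.25 kHz mod fs = 10.25 kHz.
10.25 kHz > fs/2 = 5.5 kHz, folds to fs − 10.25 kHz = 0.75 kHz.
45.5 kHz mod fs = 1.5 kHz.
1.5 kHz ≤ fs/2 = 5.5 kHz, appears at 1.5 kHz.
Distinct values: {0.75 kHz, 1.5 kHz, 5.15 kHz} → 3.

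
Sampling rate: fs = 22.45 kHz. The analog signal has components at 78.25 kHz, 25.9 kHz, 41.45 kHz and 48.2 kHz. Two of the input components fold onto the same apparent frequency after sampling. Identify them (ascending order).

25.9 kHz, 41.45 kHz

fs/2 = 11.225 kHz.
78.25 kHz mod fs = 10.9 kHz.
10.9 kHz ≤ fs/2 = 11.225 kHz, appears at 10.9 kHz.
25.9 kHz mod fs = 3.45 kHz.
3.45 kHz ≤ fs/2 = 11.225 kHz, appears at 3.45 kHz.
41.45 kHz mod fs = 19 kHz.
19 kHz > fs/2 = 11.225 kHz, folds to fs − 19 kHz = 3.45 kHz.
48.2 kHz mod fs = 3.3 kHz.
3.3 kHz ≤ fs/2 = 11.225 kHz, appears at 3.3 kHz.
25.9 kHz and 41.45 kHz both map to 3.45 kHz.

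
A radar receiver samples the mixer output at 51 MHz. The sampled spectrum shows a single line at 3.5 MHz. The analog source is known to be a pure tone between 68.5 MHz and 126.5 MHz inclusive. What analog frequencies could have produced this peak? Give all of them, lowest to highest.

98.5 MHz, 105.5 MHz

Frequencies that alias to 3.5 MHz are k·fs ± 3.5 MHz for integer k ≥ 0.
k=0: 3.5 MHz.
k=1: 47.5 MHz, 54.5 MHz.
k=2: 98.5 MHz, 105.5 MHz.
k=3: 149.5 MHz, 156.5 MHz.
Within [68.5 MHz, 126.5 MHz]: 98.5 MHz, 105.5 MHz.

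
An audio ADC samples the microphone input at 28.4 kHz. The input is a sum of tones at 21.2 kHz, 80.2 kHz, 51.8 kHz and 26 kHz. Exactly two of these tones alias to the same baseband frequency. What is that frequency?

5 kHz

fs/2 = 14.2 kHz.
21.2 kHz > fs/2 = 14.2 kHz, folds to fs − 21.2 kHz = 7.2 kHz.
80.2 kHz mod fs = 23.4 kHz.
23.4 kHz > fs/2 = 14.2 kHz, folds to fs − 23.4 kHz = 5 kHz.
51.8 kHz mod fs = 23.4 kHz.
23.4 kHz > fs/2 = 14.2 kHz, folds to fs − 23.4 kHz = 5 kHz.
26 kHz > fs/2 = 14.2 kHz, folds to fs − 26 kHz = 2.4 kHz.
51.8 kHz and 80.2 kHz both map to 5 kHz.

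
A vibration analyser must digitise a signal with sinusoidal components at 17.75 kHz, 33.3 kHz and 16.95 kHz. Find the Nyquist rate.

66.6 kHz

Highest-frequency component: 33.3 kHz.
Nyquist rate = 2 × 33.3 kHz = 66.6 kHz.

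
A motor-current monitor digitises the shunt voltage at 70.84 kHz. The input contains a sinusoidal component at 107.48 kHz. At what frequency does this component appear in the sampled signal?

34.2 kHz

107.48 kHz mod fs = 36.64 kHz.
36.64 kHz > fs/2 = 35.42 kHz, folds to fs − 36.64 kHz = 34.2 kHz.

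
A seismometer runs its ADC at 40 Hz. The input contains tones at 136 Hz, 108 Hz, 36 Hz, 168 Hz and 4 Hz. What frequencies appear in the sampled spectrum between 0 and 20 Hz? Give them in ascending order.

fs/2 = 20 Hz.
136 Hz mod fs = 16 Hz.
16 Hz ≤ fs/2 = 20 Hz, appears at 16 Hz.
108 Hz mod fs = 28 Hz.
28 Hz > fs/2 = 20 Hz, folds to fs − 28 Hz = 12 Hz.
36 Hz > fs/2 = 20 Hz, folds to fs − 36 Hz = 4 Hz.
168 Hz mod fs = 8 Hz.
8 Hz ≤ fs/2 = 20 Hz, appears at 8 Hz.
4 Hz ≤ fs/2 = 20 Hz, passes unchanged.
Distinct values: {4 Hz, 8 Hz, 12 Hz, 16 Hz}.

4 Hz, 8 Hz, 12 Hz, 16 Hz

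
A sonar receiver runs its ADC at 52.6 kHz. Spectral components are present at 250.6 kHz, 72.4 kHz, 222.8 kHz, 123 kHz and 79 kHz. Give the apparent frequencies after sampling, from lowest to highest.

fs/2 = 26.3 kHz.
250.6 kHz mod fs = 40.2 kHz.
40.2 kHz > fs/2 = 26.3 kHz, folds to fs − 40.2 kHz = 12.4 kHz.
72.4 kHz mod fs = 19.8 kHz.
19.8 kHz ≤ fs/2 = 26.3 kHz, appears at 19.8 kHz.
222.8 kHz mod fs = 12.4 kHz.
12.4 kHz ≤ fs/2 = 26.3 kHz, appears at 12.4 kHz.
123 kHz mod fs = 17.8 kHz.
17.8 kHz ≤ fs/2 = 26.3 kHz, appears at 17.8 kHz.
79 kHz mod fs = 26.4 kHz.
26.4 kHz > fs/2 = 26.3 kHz, folds to fs − 26.4 kHz = 26.2 kHz.
Distinct values: {12.4 kHz, 17.8 kHz, 19.8 kHz, 26.2 kHz}.

12.4 kHz, 17.8 kHz, 19.8 kHz, 26.2 kHz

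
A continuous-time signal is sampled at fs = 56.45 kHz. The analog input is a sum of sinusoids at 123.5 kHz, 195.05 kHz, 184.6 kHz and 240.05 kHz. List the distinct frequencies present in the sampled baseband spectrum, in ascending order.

fs/2 = 28.225 kHz.
123.5 kHz mod fs = 10.6 kHz.
10.6 kHz ≤ fs/2 = 28.225 kHz, appears at 10.6 kHz.
195.05 kHz mod fs = 25.7 kHz.
25.7 kHz ≤ fs/2 = 28.225 kHz, appears at 25.7 kHz.
184.6 kHz mod fs = 15.25 kHz.
15.25 kHz ≤ fs/2 = 28.225 kHz, appears at 15.25 kHz.
240.05 kHz mod fs = 14.25 kHz.
14.25 kHz ≤ fs/2 = 28.225 kHz, appears at 14.25 kHz.
Distinct values: {10.6 kHz, 14.25 kHz, 15.25 kHz, 25.7 kHz}.

10.6 kHz, 14.25 kHz, 15.25 kHz, 25.7 kHz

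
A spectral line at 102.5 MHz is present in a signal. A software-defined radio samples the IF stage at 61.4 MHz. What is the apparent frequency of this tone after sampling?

20.3 MHz

102.5 MHz mod fs = 41.1 MHz.
41.1 MHz > fs/2 = 30.7 MHz, folds to fs − 41.1 MHz = 20.3 MHz.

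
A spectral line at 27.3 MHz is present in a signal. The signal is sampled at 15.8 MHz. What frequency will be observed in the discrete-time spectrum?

27.3 MHz mod fs = 11.5 MHz.
11.5 MHz > fs/2 = 7.9 MHz, folds to fs − 11.5 MHz = 4.3 MHz.

4.3 MHz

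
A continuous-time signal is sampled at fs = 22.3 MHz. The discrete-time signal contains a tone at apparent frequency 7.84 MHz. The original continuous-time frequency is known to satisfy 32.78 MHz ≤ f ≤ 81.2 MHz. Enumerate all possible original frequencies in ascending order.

Frequencies that alias to 7.84 MHz are k·fs ± 7.84 MHz for integer k ≥ 0.
k=0: 7.84 MHz.
k=1: 14.46 MHz, 30.14 MHz.
k=2: 36.76 MHz, 52.44 MHz.
k=3: 59.06 MHz, 74.74 MHz.
k=4: 81.36 MHz, 97.04 MHz.
Within [32.78 MHz, 81.2 MHz]: 36.76 MHz, 52.44 MHz, 59.06 MHz, 74.74 MHz.

36.76 MHz, 52.44 MHz, 59.06 MHz, 74.74 MHz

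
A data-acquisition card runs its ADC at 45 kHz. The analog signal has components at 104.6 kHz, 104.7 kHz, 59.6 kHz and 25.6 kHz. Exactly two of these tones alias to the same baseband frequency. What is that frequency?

14.6 kHz

fs/2 = 22.5 kHz.
104.6 kHz mod fs = 14.6 kHz.
14.6 kHz ≤ fs/2 = 22.5 kHz, appears at 14.6 kHz.
104.7 kHz mod fs = 14.7 kHz.
14.7 kHz ≤ fs/2 = 22.5 kHz, appears at 14.7 kHz.
59.6 kHz mod fs = 14.6 kHz.
14.6 kHz ≤ fs/2 = 22.5 kHz, appears at 14.6 kHz.
25.6 kHz > fs/2 = 22.5 kHz, folds to fs − 25.6 kHz = 19.4 kHz.
59.6 kHz and 104.6 kHz both map to 14.6 kHz.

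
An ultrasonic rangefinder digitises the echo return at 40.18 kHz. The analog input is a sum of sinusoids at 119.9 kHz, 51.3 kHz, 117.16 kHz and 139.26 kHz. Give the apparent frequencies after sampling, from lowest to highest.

fs/2 = 20.09 kHz.
119.9 kHz mod fs = 39.54 kHz.
39.54 kHz > fs/2 = 20.09 kHz, folds to fs − 39.54 kHz = 0.64 kHz.
51.3 kHz mod fs = 11.12 kHz.
11.12 kHz ≤ fs/2 = 20.09 kHz, appears at 11.12 kHz.
117.16 kHz mod fs = 36.8 kHz.
36.8 kHz > fs/2 = 20.09 kHz, folds to fs − 36.8 kHz = 3.38 kHz.
139.26 kHz mod fs = 18.72 kHz.
18.72 kHz ≤ fs/2 = 20.09 kHz, appears at 18.72 kHz.
Distinct values: {0.64 kHz, 3.38 kHz, 11.12 kHz, 18.72 kHz}.

0.64 kHz, 3.38 kHz, 11.12 kHz, 18.72 kHz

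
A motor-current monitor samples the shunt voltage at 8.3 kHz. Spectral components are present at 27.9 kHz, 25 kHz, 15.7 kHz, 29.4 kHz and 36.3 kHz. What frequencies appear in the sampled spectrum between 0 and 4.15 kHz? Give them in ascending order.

0.1 kHz, 0.9 kHz, 3 kHz, 3.1 kHz, 3.8 kHz

fs/2 = 4.15 kHz.
27.9 kHz mod fs = 3 kHz.
3 kHz ≤ fs/2 = 4.15 kHz, appears at 3 kHz.
25 kHz mod fs = 0.1 kHz.
0.1 kHz ≤ fs/2 = 4.15 kHz, appears at 0.1 kHz.
15.7 kHz mod fs = 7.4 kHz.
7.4 kHz > fs/2 = 4.15 kHz, folds to fs − 7.4 kHz = 0.9 kHz.
29.4 kHz mod fs = 4.5 kHz.
4.5 kHz > fs/2 = 4.15 kHz, folds to fs − 4.5 kHz = 3.8 kHz.
36.3 kHz mod fs = 3.1 kHz.
3.1 kHz ≤ fs/2 = 4.15 kHz, appears at 3.1 kHz.
Distinct values: {0.1 kHz, 0.9 kHz, 3 kHz, 3.1 kHz, 3.8 kHz}.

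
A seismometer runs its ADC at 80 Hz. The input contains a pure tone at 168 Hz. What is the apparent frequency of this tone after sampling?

8 Hz

168 Hz mod fs = 8 Hz.
8 Hz ≤ fs/2 = 40 Hz, appears at 8 Hz.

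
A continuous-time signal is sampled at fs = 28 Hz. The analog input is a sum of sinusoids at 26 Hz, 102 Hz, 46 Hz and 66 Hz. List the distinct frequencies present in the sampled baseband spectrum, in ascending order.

2 Hz, 10 Hz

fs/2 = 14 Hz.
26 Hz > fs/2 = 14 Hz, folds to fs − 26 Hz = 2 Hz.
102 Hz mod fs = 18 Hz.
18 Hz > fs/2 = 14 Hz, folds to fs − 18 Hz = 10 Hz.
46 Hz mod fs = 18 Hz.
18 Hz > fs/2 = 14 Hz, folds to fs − 18 Hz = 10 Hz.
66 Hz mod fs = 10 Hz.
10 Hz ≤ fs/2 = 14 Hz, appears at 10 Hz.
Distinct values: {2 Hz, 10 Hz}.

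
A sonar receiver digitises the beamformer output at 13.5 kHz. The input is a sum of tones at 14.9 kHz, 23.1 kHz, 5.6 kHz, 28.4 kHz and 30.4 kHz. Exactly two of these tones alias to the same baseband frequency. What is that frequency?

1.4 kHz

fs/2 = 6.75 kHz.
14.9 kHz mod fs = 1.4 kHz.
1.4 kHz ≤ fs/2 = 6.75 kHz, appears at 1.4 kHz.
23.1 kHz mod fs = 9.6 kHz.
9.6 kHz > fs/2 = 6.75 kHz, folds to fs − 9.6 kHz = 3.9 kHz.
5.6 kHz ≤ fs/2 = 6.75 kHz, passes unchanged.
28.4 kHz mod fs = 1.4 kHz.
1.4 kHz ≤ fs/2 = 6.75 kHz, appears at 1.4 kHz.
30.4 kHz mod fs = 3.4 kHz.
3.4 kHz ≤ fs/2 = 6.75 kHz, appears at 3.4 kHz.
14.9 kHz and 28.4 kHz both map to 1.4 kHz.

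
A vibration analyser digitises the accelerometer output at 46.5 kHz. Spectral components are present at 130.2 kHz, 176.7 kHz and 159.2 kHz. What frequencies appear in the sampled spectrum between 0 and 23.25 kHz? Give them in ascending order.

fs/2 = 23.25 kHz.
130.2 kHz mod fs = 37.2 kHz.
37.2 kHz > fs/2 = 23.25 kHz, folds to fs − 37.2 kHz = 9.3 kHz.
176.7 kHz mod fs = 37.2 kHz.
37.2 kHz > fs/2 = 23.25 kHz, folds to fs − 37.2 kHz = 9.3 kHz.
159.2 kHz mod fs = 19.7 kHz.
19.7 kHz ≤ fs/2 = 23.25 kHz, appears at 19.7 kHz.
Distinct values: {9.3 kHz, 19.7 kHz}.

9.3 kHz, 19.7 kHz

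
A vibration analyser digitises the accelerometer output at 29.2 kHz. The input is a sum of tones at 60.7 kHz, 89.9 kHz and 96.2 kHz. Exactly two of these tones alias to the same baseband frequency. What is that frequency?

fs/2 = 14.6 kHz.
60.7 kHz mod fs = 2.3 kHz.
2.3 kHz ≤ fs/2 = 14.6 kHz, appears at 2.3 kHz.
89.9 kHz mod fs = 2.3 kHz.
2.3 kHz ≤ fs/2 = 14.6 kHz, appears at 2.3 kHz.
96.2 kHz mod fs = 8.6 kHz.
8.6 kHz ≤ fs/2 = 14.6 kHz, appears at 8.6 kHz.
60.7 kHz and 89.9 kHz both map to 2.3 kHz.

2.3 kHz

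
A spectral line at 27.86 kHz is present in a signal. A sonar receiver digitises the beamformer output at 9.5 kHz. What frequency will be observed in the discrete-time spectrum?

27.86 kHz mod fs = 8.86 kHz.
8.86 kHz > fs/2 = 4.75 kHz, folds to fs − 8.86 kHz = 0.64 kHz.

0.64 kHz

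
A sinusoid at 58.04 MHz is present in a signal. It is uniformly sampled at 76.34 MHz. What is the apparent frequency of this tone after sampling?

58.04 MHz > fs/2 = 38.17 MHz, folds to fs − 58.04 MHz = 18.3 MHz.

18.3 MHz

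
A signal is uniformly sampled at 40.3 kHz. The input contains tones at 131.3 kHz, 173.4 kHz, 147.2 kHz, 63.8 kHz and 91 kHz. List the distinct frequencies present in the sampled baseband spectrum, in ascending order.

fs/2 = 20.15 kHz.
131.3 kHz mod fs = 10.4 kHz.
10.4 kHz ≤ fs/2 = 20.15 kHz, appears at 10.4 kHz.
173.4 kHz mod fs = 12.2 kHz.
12.2 kHz ≤ fs/2 = 20.15 kHz, appears at 12.2 kHz.
147.2 kHz mod fs = 26.3 kHz.
26.3 kHz > fs/2 = 20.15 kHz, folds to fs − 26.3 kHz = 14 kHz.
63.8 kHz mod fs = 23.5 kHz.
23.5 kHz > fs/2 = 20.15 kHz, folds to fs − 23.5 kHz = 16.8 kHz.
91 kHz mod fs = 10.4 kHz.
10.4 kHz ≤ fs/2 = 20.15 kHz, appears at 10.4 kHz.
Distinct values: {10.4 kHz, 12.2 kHz, 14 kHz, 16.8 kHz}.

10.4 kHz, 12.2 kHz, 14 kHz, 16.8 kHz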